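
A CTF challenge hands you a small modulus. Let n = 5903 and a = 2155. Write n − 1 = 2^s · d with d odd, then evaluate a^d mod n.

1

n − 1 = 5902 = 2^1 · 2951, so s = 1 and d = 2951.
2155^2951 mod 5903 = 1.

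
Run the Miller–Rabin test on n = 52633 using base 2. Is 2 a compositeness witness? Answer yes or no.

n − 1 = 52632 = 2^3 · 6579, so s = 3 and d = 6579.
By repeated squaring, 2^6579 ≡ 1 (mod 52633).
x_0 = 2^6579 mod 52633 = 1.
x_0 = 1, so 2 is not a witness.

no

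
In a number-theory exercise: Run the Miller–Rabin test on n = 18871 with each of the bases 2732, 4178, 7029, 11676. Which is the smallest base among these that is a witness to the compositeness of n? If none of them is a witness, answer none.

n − 1 = 18870 = 2^1 · 9435, so s = 1 and d = 9435.
Base 2732: x_0 = 2732^9435 mod 18871 = 18109. x_0 ∉ {1, 18870} and s = 1, so 2732 is a Miller–Rabin witness and 18871 is composite.
Base 4178: x_0 = 4178^9435 mod 18871 = 7689. x_0 ∉ {1, 18870} and s = 1, so 4178 is a Miller–Rabin witness and 18871 is composite.
Base 7029: x_0 = 7029^9435 mod 18871 = 13014. x_0 ∉ {1, 18870} and s = 1, so 7029 is a Miller–Rabin witness and 18871 is composite.
Base 11676: x_0 = 11676^9435 mod 18871 = 17436. x_0 ∉ {1, 18870} and s = 1, so 11676 is a Miller–Rabin witness and 18871 is composite.
The smallest witness among the given bases is 2732.

2732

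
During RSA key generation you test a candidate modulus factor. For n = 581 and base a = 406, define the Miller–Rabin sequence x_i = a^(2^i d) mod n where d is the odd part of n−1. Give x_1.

231

n − 1 = 580 = 2^2 · 145, so s = 2 and d = 145.
x_0 = 406^145 mod 581 = 56.
x_1 = 56^2 mod 581 = 231.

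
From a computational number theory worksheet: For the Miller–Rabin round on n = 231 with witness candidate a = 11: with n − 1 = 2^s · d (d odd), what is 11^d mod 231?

n − 1 = 230 = 2^1 · 115, so s = 1 and d = 115.
By repeated squaring, 11^115 ≡ 11 (mod 231).

11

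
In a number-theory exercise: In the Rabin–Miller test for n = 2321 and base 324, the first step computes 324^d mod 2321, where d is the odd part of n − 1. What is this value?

804

n − 1 = 2320 = 2^4 · 145, so s = 4 and d = 145.
Repeated squaring mod 2321: 324^1 ≡ 324, 324^2 ≡ 531, 324^4 ≡ 1120, 324^8 ≡ 1060, 324^16 ≡ 236, 324^32 ≡ 2313, 324^64 ≡ 64, 324^128 ≡ 1775.
145 = 128 + 16 + 1, so 324^145 ≡ 1775·236·324 ≡ 804 (mod 2321).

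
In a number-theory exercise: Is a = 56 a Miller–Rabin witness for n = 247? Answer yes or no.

n − 1 = 246 = 2^1 · 123, so s = 1 and d = 123.
x_0 = 56^123 mod 247 = 246.
x_0 = 246 ≡ −1, so 56 is not a witness.

no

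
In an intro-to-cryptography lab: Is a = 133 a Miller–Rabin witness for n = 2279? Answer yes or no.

n − 1 = 2278 = 2^1 · 1139, so s = 1 and d = 1139.
x_0 = 133^1139 mod 2279 = 2099.
x_0 ∉ {1, 2278} and s = 1, so 133 is a Miller–Rabin witness and 2279 is composite.

yes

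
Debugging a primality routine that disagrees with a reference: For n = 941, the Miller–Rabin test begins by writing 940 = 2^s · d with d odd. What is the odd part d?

Halving: 940 → 470 → 235; 235 is odd.
So 940 = 2^2 · 235.

235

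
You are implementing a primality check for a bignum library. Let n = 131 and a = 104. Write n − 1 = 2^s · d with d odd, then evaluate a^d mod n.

130

n − 1 = 130 = 2^1 · 65, so s = 1 and d = 65.
Repeated squaring mod 131: 104^1 ≡ 104, 104^2 ≡ 74, 104^4 ≡ 105, 104^8 ≡ 21, 104^16 ≡ 48, 104^32 ≡ 77, 104^64 ≡ 34.
65 = 64 + 1, so 104^65 ≡ 34·104 ≡ 130 (mod 131).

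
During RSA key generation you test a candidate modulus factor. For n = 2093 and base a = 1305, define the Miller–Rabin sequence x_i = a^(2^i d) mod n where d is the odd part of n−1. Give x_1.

2053

n − 1 = 2092 = 2^2 · 523, so s = 2 and d = 523.
x_0 = 1305^523 mod 2093 = 1529.
x_1 = 1529^2 mod 2093 = 2053.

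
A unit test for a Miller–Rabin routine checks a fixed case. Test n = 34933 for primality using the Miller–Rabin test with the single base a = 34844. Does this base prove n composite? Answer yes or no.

n − 1 = 34932 = 2^2 · 8733, so s = 2 and d = 8733.
Repeated squaring mod 34933: 34844^1 ≡ 34844, 34844^2 ≡ 7921, 34844^4 ≡ 2573, 34844^8 ≡ 17992, 34844^16 ≡ 22886, 34844^32 ≡ 18527, 34844^64 ≡ 33004, 34844^128 ≡ 18143, 34844^256 ≡ 29723, 34844^512 ≡ 1159, 34844^1024 ≡ 15827, 34844^2048 ≡ 24319, 34844^4096 ≡ 33004, 34844^8192 ≡ 18143.
8733 = 8192 + 512 + 16 + 8 + 4 + 1, so 34844^8733 ≡ 18143·1159·22886·17992·2573·34844 ≡ 698 (mod 34933).
x_0 = 34844^8733 mod 34933 = 698.
x_0 is neither 1 nor 34932, so continue squaring.
x_1 = 698^2 mod 34933 = 33075.
Reached i = s−1 = 1 without hitting −1: 34844 is a Miller–Rabin witness and 34933 is composite.

yes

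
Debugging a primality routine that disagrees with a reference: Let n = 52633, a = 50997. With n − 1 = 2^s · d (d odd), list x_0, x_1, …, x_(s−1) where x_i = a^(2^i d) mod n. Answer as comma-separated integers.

n − 1 = 52632 = 2^3 · 6579, so s = 3 and d = 6579.
x_0 = 50997^6579 mod 52633 = 25852.
x_1 = 25852^2 mod 52633 = 44703.
x_2 = 44703^2 mod 52633 = 41098.

25852, 44703, 41098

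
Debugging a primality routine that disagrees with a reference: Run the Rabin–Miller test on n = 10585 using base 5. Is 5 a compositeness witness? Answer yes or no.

n − 1 = 10584 = 2^3 · 1323, so s = 3 and d = 1323.
Repeated squaring mod 10585: 5^1 ≡ 5, 5^2 ≡ 25, 5^4 ≡ 625, 5^8 ≡ 9565, 5^16 ≡ 3070, 5^32 ≡ 4250, 5^64 ≡ 4490, 5^128 ≡ 6260, 5^256 ≡ 1930, 5^512 ≡ 9565, 5^1024 ≡ 3070.
1323 = 1024 + 256 + 32 + 8 + 2 + 1, so 5^1323 ≡ 3070·1930·4250·9565·25·5 ≡ 9395 (mod 10585).
x_0 = 5^1323 mod 10585 = 9395.
x_0 is neither 1 nor 10584, so continue squaring.
x_1 = 9395^2 mod 10585 = 8295.
x_2 = 8295^2 mod 10585 = 4525.
Reached i = s−1 = 2 without hitting −1: 5 is a Miller–Rabin witness and 10585 is composite.

yes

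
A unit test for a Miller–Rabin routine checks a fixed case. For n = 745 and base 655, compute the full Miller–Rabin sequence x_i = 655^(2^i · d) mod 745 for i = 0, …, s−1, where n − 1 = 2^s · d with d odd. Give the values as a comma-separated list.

505, 235, 95

n − 1 = 744 = 2^3 · 93, so s = 3 and d = 93.
x_0 = 655^93 mod 745 = 505.
x_1 = 505^2 mod 745 = 235.
x_2 = 235^2 mod 745 = 95.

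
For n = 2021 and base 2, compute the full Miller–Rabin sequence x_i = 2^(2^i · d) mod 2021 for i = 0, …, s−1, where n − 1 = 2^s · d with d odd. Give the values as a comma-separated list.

776, 1939

n − 1 = 2020 = 2^2 · 505, so s = 2 and d = 505.
x_0 = 2^505 mod 2021 = 776.
x_1 = 776^2 mod 2021 = 1939.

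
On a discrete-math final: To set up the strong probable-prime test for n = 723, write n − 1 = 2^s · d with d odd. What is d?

361

Halving: 722 → 361; 361 is odd.
So 722 = 2^1 · 361.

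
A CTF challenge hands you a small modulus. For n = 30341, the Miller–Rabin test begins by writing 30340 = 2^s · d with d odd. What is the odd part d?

7585

Halving: 30340 → 15170 → 7585; 7585 is odd.
So 30340 = 2^2 · 7585.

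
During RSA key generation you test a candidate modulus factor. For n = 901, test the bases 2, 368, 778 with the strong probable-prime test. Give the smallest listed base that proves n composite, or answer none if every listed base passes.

n − 1 = 900 = 2^2 · 225, so s = 2 and d = 225.
Base 2: x_0 = 2^225 mod 901 = 427. x_0 is neither 1 nor 900, so continue squaring. x_1 = 427^2 mod 901 = 327. Reached i = s−1 = 1 without hitting −1: 2 is a Miller–Rabin witness and 901 is composite.
Base 368: x_0 = 368^225 mod 901 = 538. x_0 is neither 1 nor 900, so continue squaring. x_1 = 538^2 mod 901 = 223. Reached i = s−1 = 1 without hitting −1: 368 is a Miller–Rabin witness and 901 is composite.
Base 778: x_0 = 778^225 mod 901 = 523. x_0 is neither 1 nor 900, so continue squaring. x_1 = 523^2 mod 901 = 526. Reached i = s−1 = 1 without hitting −1: 778 is a Miller–Rabin witness and 901 is composite.
The smallest witness among the given bases is 2.

2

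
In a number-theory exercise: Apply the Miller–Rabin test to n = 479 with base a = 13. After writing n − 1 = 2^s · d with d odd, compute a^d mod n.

478

n − 1 = 478 = 2^1 · 239, so s = 1 and d = 239.
By repeated squaring, 13^239 ≡ 478 (mod 479).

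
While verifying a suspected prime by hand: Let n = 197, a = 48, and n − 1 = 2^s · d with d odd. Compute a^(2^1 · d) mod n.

n − 1 = 196 = 2^2 · 49, so s = 2 and d = 49.
x_0 = 48^49 mod 197 = 183.
x_1 = 183^2 mod 197 = 196.

196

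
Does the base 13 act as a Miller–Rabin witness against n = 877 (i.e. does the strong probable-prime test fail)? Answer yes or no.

n − 1 = 876 = 2^2 · 219, so s = 2 and d = 219.
x_0 = 13^219 mod 877 = 151.
x_0 is neither 1 nor 876, so continue squaring.
x_1 = 151^2 mod 877 = 876.
x_1 ≡ −1, so 13 is not a witness.

no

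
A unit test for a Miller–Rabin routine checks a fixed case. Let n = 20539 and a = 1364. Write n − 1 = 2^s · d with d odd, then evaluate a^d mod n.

7333

n − 1 = 20538 = 2^1 · 10269, so s = 1 and d = 10269.
1364^10269 mod 20539 = 7333.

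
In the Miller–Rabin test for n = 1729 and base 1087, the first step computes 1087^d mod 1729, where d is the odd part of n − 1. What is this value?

1331

n − 1 = 1728 = 2^6 · 27, so s = 6 and d = 27.
Repeated squaring mod 1729: 1087^1 ≡ 1087, 1087^2 ≡ 662, 1087^4 ≡ 807, 1087^8 ≡ 1145, 1087^16 ≡ 443.
27 = 16 + 8 + 2 + 1, so 1087^27 ≡ 443·1145·662·1087 ≡ 1331 (mod 1729).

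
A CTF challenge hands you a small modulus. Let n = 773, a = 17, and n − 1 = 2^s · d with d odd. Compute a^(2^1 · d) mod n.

1

n − 1 = 772 = 2^2 · 193, so s = 2 and d = 193.
Repeated squaring mod 773: 17^1 ≡ 17, 17^2 ≡ 289, 17^4 ≡ 37, 17^8 ≡ 596, 17^16 ≡ 409, 17^32 ≡ 313, 17^64 ≡ 571, 17^128 ≡ 608.
193 = 128 + 64 + 1, so 17^193 ≡ 608·571·17 ≡ 1 (mod 773).
x_0 = 1.
x_1 = 1^2 mod 773 = 1.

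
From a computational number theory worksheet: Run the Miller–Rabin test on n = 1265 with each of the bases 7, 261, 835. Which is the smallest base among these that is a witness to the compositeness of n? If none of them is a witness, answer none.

n − 1 = 1264 = 2^4 · 79, so s = 4 and d = 79.
Base 7: x_0 = 7^79 mod 1265 = 503. x_0 is neither 1 nor 1264, so continue squaring. x_1 = 503^2 mod 1265 = 9. x_2 = 9^2 mod 1265 = 81. x_3 = 81^2 mod 1265 = 236. Reached i = s−1 = 3 without hitting −1: 7 is a Miller–Rabin witness and 1265 is composite.
Base 261: x_0 = 261^79 mod 1265 = 271. x_0 is neither 1 nor 1264, so continue squaring. x_1 = 271^2 mod 1265 = 71. x_2 = 71^2 mod 1265 = 1246. x_3 = 1246^2 mod 1265 = 361. Reached i = s−1 = 3 without hitting −1: 261 is a Miller–Rabin witness and 1265 is composite.
Base 835: x_0 = 835^79 mod 1265 = 1055. x_0 is neither 1 nor 1264, so continue squaring. x_1 = 1055^2 mod 1265 = 1090. x_2 = 1090^2 mod 1265 = 265. x_3 = 265^2 mod 1265 = 650. Reached i = s−1 = 3 without hitting −1: 835 is a Miller–Rabin witness and 1265 is composite.
The smallest witness among the given bases is 7.

7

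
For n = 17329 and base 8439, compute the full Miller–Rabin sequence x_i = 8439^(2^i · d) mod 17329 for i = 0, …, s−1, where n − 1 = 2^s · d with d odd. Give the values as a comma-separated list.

n − 1 = 17328 = 2^4 · 1083, so s = 4 and d = 1083.
x_0 = 8439^1083 mod 17329 = 5520.
x_1 = 5520^2 mod 17329 = 6018.
x_2 = 6018^2 mod 17329 = 16043.
x_3 = 16043^2 mod 17329 = 7541.

5520, 6018, 16043, 7541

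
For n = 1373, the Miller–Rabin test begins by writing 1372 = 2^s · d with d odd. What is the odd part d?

343

Halving: 1372 → 686 → 343; 343 is odd.
So 1372 = 2^2 · 343.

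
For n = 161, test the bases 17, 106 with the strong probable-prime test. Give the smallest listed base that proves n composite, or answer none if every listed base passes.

n − 1 = 160 = 2^5 · 5, so s = 5 and d = 5.
Base 17: x_0 = 17^5 mod 161 = 159. x_0 is neither 1 nor 160, so continue squaring. x_1 = 159^2 mod 161 = 4. x_2 = 4^2 mod 161 = 16. x_3 = 16^2 mod 161 = 95. x_4 = 95^2 mod 161 = 9. Reached i = s−1 = 4 without hitting −1: 17 is a Miller–Rabin witness and 161 is composite.
Base 106: x_0 = 106^5 mod 161 = 15. x_0 is neither 1 nor 160, so continue squaring. x_1 = 15^2 mod 161 = 64. x_2 = 64^2 mod 161 = 71. x_3 = 71^2 mod 161 = 50. x_4 = 50^2 mod 161 = 85. Reached i = s−1 = 4 without hitting −1: 106 is a Miller–Rabin witness and 161 is composite.
The smallest witness among the given bases is 17.

17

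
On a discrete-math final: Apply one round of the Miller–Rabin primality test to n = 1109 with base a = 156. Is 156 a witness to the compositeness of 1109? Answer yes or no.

n − 1 = 1108 = 2^2 · 277, so s = 2 and d = 277.
x_0 = 156^277 mod 1109 = 354.
x_0 is neither 1 nor 1108, so continue squaring.
x_1 = 354^2 mod 1109 = 1108.
x_1 ≡ −1, so 156 is not a witness.

no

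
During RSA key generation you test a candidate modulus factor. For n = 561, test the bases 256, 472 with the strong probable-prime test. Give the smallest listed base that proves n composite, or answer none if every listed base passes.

n − 1 = 560 = 2^4 · 35, so s = 4 and d = 35.
Base 256: x_0 = 256^35 mod 561 = 1. x_0 = 1, so 256 is not a witness.
Base 472: x_0 = 472^35 mod 561 = 208. x_0 is neither 1 nor 560, so continue squaring. x_1 = 208^2 mod 561 = 67. x_2 = 67^2 mod 561 = 1. x_2 = 1 but x_1 ≠ ±1, a nontrivial square root of 1 — 472 is a witness and 561 is composite.
The smallest witness among the given bases is 472.

472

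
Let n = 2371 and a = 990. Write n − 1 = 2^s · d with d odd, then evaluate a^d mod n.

n − 1 = 2370 = 2^1 · 1185, so s = 1 and d = 1185.
By repeated squaring, 990^1185 ≡ 2370 (mod 2371).

2370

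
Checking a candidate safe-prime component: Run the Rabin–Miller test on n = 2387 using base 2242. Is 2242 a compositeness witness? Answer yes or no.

n − 1 = 2386 = 2^1 · 1193, so s = 1 and d = 1193.
x_0 = 2242^1193 mod 2387 = 1719.
x_0 ∉ {1, 2386} and s = 1, so 2242 is a Miller–Rabin witness and 2387 is composite.

yes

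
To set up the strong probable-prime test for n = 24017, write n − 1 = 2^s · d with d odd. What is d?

Halving: 24016 → 12008 → 6004 → 3002 → 1501; 1501 is odd.
So 24016 = 2^4 · 1501.

1501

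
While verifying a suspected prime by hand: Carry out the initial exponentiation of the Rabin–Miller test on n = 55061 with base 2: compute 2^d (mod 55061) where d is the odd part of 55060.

n − 1 = 55060 = 2^2 · 13765, so s = 2 and d = 13765.
Repeated squaring mod 55061: 2^1 ≡ 2, 2^2 ≡ 4, 2^4 ≡ 16, 2^8 ≡ 256, 2^16 ≡ 10475, 2^32 ≡ 44113, 2^64 ≡ 45968, 2^128 ≡ 36088, 2^256 ≡ 40972, 2^512 ≡ 5016, 2^1024 ≡ 52440, 2^2048 ≡ 42077, 2^4096 ≡ 42535, 2^8192 ≡ 31887.
13765 = 8192 + 4096 + 1024 + 256 + 128 + 64 + 4 + 1, so 2^13765 ≡ 31887·42535·52440·40972·36088·45968·16·2 ≡ 4098 (mod 55061).

4098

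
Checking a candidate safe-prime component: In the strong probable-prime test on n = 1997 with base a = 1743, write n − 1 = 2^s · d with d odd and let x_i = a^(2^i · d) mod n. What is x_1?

n − 1 = 1996 = 2^2 · 499, so s = 2 and d = 499.
By repeated squaring, 1743^499 ≡ 1 (mod 1997).
x_0 = 1.
x_1 = 1^2 mod 1997 = 1.

1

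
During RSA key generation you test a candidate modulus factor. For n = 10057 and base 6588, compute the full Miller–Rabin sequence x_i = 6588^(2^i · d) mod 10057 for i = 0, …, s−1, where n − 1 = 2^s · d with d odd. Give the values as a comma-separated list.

n − 1 = 10056 = 2^3 · 1257, so s = 3 and d = 1257.
x_0 = 6588^1257 mod 10057 = 8730.
x_1 = 8730^2 mod 10057 = 954.
x_2 = 954^2 mod 10057 = 4986.

8730, 954, 4986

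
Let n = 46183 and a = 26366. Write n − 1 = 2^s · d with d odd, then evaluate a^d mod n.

1

n − 1 = 46182 = 2^1 · 23091, so s = 1 and d = 23091.
26366^23091 mod 46183 = 1.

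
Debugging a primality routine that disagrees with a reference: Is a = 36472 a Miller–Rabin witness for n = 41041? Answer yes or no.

n − 1 = 41040 = 2^4 · 2565, so s = 4 and d = 2565.
x_0 = 36472^2565 mod 41041 = 29765.
x_0 is neither 1 nor 41040, so continue squaring.
x_1 = 29765^2 mod 41041 = 3158.
x_2 = 3158^2 mod 41041 = 1.
x_2 = 1 but x_1 ≠ ±1, a nontrivial square root of 1 — 36472 is a witness and 41041 is composite.

yes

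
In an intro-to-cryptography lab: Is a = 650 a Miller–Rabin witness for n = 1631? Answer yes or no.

yes

n − 1 = 1630 = 2^1 · 815, so s = 1 and d = 815.
By repeated squaring, 650^815 ≡ 482 (mod 1631).
x_0 = 650^815 mod 1631 = 482.
x_0 ∉ {1, 1630} and s = 1, so 650 is a Miller–Rabin witness and 1631 is composite.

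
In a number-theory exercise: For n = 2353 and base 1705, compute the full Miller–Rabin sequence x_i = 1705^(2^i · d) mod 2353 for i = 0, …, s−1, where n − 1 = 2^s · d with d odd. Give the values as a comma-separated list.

1126, 1962, 2289, 1743

n − 1 = 2352 = 2^4 · 147, so s = 4 and d = 147.
x_0 = 1705^147 mod 2353 = 1126.
x_1 = 1126^2 mod 2353 = 1962.
x_2 = 1962^2 mod 2353 = 2289.
x_3 = 2289^2 mod 2353 = 1743.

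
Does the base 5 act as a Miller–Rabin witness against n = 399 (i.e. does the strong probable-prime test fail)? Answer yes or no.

n − 1 = 398 = 2^1 · 199, so s = 1 and d = 199.
x_0 = 5^199 mod 399 = 5.
x_0 ∉ {1, 398} and s = 1, so 5 is a Miller–Rabin witness and 399 is composite.

yes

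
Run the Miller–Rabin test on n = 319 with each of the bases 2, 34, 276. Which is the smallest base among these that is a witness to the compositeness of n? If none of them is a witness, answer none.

2

n − 1 = 318 = 2^1 · 159, so s = 1 and d = 159.
Base 2: x_0 = 2^159 mod 319 = 171. x_0 ∉ {1, 318} and s = 1, so 2 is a Miller–Rabin witness and 319 is composite.
Base 34: x_0 = 34^159 mod 319 = 254. x_0 ∉ {1, 318} and s = 1, so 34 is a Miller–Rabin witness and 319 is composite.
Base 276: x_0 = 276^159 mod 319 = 309. x_0 ∉ {1, 318} and s = 1, so 276 is a Miller–Rabin witness and 319 is composite.
The smallest witness among the given bases is 2.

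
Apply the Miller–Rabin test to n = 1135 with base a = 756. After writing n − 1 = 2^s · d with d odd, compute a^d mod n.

631

n − 1 = 1134 = 2^1 · 567, so s = 1 and d = 567.
756^567 mod 1135 = 631.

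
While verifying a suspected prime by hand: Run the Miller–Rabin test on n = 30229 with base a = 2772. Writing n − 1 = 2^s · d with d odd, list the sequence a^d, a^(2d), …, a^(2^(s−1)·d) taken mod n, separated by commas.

n − 1 = 30228 = 2^2 · 7557, so s = 2 and d = 7557.
x_0 = 2772^7557 mod 30229 = 26037.
x_1 = 26037^2 mod 30229 = 9815.

26037, 9815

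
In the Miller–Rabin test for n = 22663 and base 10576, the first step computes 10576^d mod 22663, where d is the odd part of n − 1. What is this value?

17314

n − 1 = 22662 = 2^1 · 11331, so s = 1 and d = 11331.
10576^11331 mod 22663 = 17314.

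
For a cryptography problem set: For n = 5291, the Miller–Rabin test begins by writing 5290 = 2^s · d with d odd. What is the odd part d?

Halving: 5290 → 2645; 2645 is odd.
So 5290 = 2^1 · 2645.

2645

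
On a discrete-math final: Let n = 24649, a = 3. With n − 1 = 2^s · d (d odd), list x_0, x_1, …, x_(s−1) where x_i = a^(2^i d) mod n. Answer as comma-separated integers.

16641, 16015, 7380

n − 1 = 24648 = 2^3 · 3081, so s = 3 and d = 3081.
x_0 = 3^3081 mod 24649 = 16641.
x_1 = 16641^2 mod 24649 = 16015.
x_2 = 16015^2 mod 24649 = 7380.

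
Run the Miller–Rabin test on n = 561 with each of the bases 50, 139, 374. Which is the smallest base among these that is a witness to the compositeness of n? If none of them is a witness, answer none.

139

n − 1 = 560 = 2^4 · 35, so s = 4 and d = 35.
Base 50: x_0 = 50^35 mod 561 = 560. x_0 = 560 ≡ −1, so 50 is not a witness.
Base 139: x_0 = 139^35 mod 561 = 10. x_0 is neither 1 nor 560, so continue squaring. x_1 = 10^2 mod 561 = 100. x_2 = 100^2 mod 561 = 463. x_3 = 463^2 mod 561 = 67. Reached i = s−1 = 3 without hitting −1: 139 is a Miller–Rabin witness and 561 is composite.
Base 374: x_0 = 374^35 mod 561 = 374. x_0 is neither 1 nor 560, so continue squaring. x_1 = 374^2 mod 561 = 187. x_2 = 187^2 mod 561 = 187. x_3 = 187^2 mod 561 = 187. Reached i = s−1 = 3 without hitting −1: 374 is a Miller–Rabin witness and 561 is composite.
The smallest witness among the given bases is 139.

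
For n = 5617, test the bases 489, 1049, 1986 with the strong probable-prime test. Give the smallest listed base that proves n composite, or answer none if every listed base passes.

n − 1 = 5616 = 2^4 · 351, so s = 4 and d = 351.
Base 489: x_0 = 489^351 mod 5617 = 4209. x_0 is neither 1 nor 5616, so continue squaring. x_1 = 4209^2 mod 5617 = 5280. x_2 = 5280^2 mod 5617 = 1229. x_3 = 1229^2 mod 5617 = 5085. Reached i = s−1 = 3 without hitting −1: 489 is a Miller–Rabin witness and 5617 is composite.
Base 1049: x_0 = 1049^351 mod 5617 = 3045. x_0 is neither 1 nor 5616, so continue squaring. x_1 = 3045^2 mod 5617 = 3975. x_2 = 3975^2 mod 5617 = 4. x_3 = 4^2 mod 5617 = 16. Reached i = s−1 = 3 without hitting −1: 1049 is a Miller–Rabin witness and 5617 is composite.
Base 1986: x_0 = 1986^351 mod 5617 = 920. x_0 is neither 1 nor 5616, so continue squaring. x_1 = 920^2 mod 5617 = 3850. x_2 = 3850^2 mod 5617 = 4854. x_3 = 4854^2 mod 5617 = 3618. Reached i = s−1 = 3 without hitting −1: 1986 is a Miller–Rabin witness and 5617 is composite.
The smallest witness among the given bases is 489.

489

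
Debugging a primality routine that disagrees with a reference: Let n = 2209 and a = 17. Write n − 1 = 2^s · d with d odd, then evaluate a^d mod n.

n − 1 = 2208 = 2^5 · 69, so s = 5 and d = 69.
Repeated squaring mod 2209: 17^1 ≡ 17, 17^2 ≡ 289, 17^4 ≡ 1788, 17^8 ≡ 521, 17^16 ≡ 1943, 17^32 ≡ 68, 17^64 ≡ 206.
69 = 64 + 4 + 1, so 17^69 ≡ 206·1788·17 ≡ 1270 (mod 2209).

1270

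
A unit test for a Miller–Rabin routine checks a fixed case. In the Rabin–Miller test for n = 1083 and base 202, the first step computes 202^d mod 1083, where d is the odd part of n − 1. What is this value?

n − 1 = 1082 = 2^1 · 541, so s = 1 and d = 541.
202^541 mod 1083 = 544.

544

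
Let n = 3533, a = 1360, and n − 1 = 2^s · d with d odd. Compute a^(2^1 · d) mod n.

n − 1 = 3532 = 2^2 · 883, so s = 2 and d = 883.
Repeated squaring mod 3533: 1360^1 ≡ 1360, 1360^2 ≡ 1841, 1360^4 ≡ 1134, 1360^8 ≡ 3477, 1360^16 ≡ 3136, 1360^32 ≡ 2157, 1360^64 ≡ 3221, 1360^128 ≡ 1953, 1360^256 ≡ 2102, 1360^512 ≡ 2154.
883 = 512 + 256 + 64 + 32 + 16 + 2 + 1, so 1360^883 ≡ 2154·2102·3221·2157·3136·1841·1360 ≡ 1 (mod 3533).
x_0 = 1.
x_1 = 1^2 mod 3533 = 1.

1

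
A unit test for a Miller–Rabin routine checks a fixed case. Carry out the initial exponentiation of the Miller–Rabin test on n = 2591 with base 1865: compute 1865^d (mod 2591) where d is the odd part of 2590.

2590

n − 1 = 2590 = 2^1 · 1295, so s = 1 and d = 1295.
1865^1295 mod 2591 = 2590.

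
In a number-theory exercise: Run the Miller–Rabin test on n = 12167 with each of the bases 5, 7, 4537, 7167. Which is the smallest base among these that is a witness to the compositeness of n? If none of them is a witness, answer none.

n − 1 = 12166 = 2^1 · 6083, so s = 1 and d = 6083.
Base 5: x_0 = 5^6083 mod 12167 = 10418. x_0 ∉ {1, 12166} and s = 1, so 5 is a Miller–Rabin witness and 12167 is composite.
Base 7: x_0 = 7^6083 mod 12167 = 3564. x_0 ∉ {1, 12166} and s = 1, so 7 is a Miller–Rabin witness and 12167 is composite.
Base 4537: x_0 = 4537^6083 mod 12167 = 1381. x_0 ∉ {1, 12166} and s = 1, so 4537 is a Miller–Rabin witness and 12167 is composite.
Base 7167: x_0 = 7167^6083 mod 12167 = 3794. x_0 ∉ {1, 12166} and s = 1, so 7167 is a Miller–Rabin witness and 12167 is composite.
The smallest witness among the given bases is 5.

5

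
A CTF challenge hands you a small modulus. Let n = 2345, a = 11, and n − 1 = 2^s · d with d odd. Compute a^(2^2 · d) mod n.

786

n − 1 = 2344 = 2^3 · 293, so s = 3 and d = 293.
Repeated squaring mod 2345: 11^1 ≡ 11, 11^2 ≡ 121, 11^4 ≡ 571, 11^8 ≡ 86, 11^16 ≡ 361, 11^32 ≡ 1346, 11^64 ≡ 1376, 11^128 ≡ 961, 11^256 ≡ 1936.
293 = 256 + 32 + 4 + 1, so 11^293 ≡ 1936·1346·571·11 ≡ 1451 (mod 2345).
x_0 = 1451.
x_1 = 1451^2 mod 2345 = 1936.
x_2 = 1936^2 mod 2345 = 786.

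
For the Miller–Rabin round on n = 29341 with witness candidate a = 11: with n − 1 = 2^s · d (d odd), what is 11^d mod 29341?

n − 1 = 29340 = 2^2 · 7335, so s = 2 and d = 7335.
Repeated squaring mod 29341: 11^1 ≡ 11, 11^2 ≡ 121, 11^4 ≡ 14641, 11^8 ≡ 22876, 11^16 ≡ 14641, 11^32 ≡ 22876, 11^64 ≡ 14641, 11^128 ≡ 22876, 11^256 ≡ 14641, 11^512 ≡ 22876, 11^1024 ≡ 14641, 11^2048 ≡ 22876, 11^4096 ≡ 14641.
7335 = 4096 + 2048 + 1024 + 128 + 32 + 4 + 2 + 1, so 11^7335 ≡ 14641·22876·14641·22876·22876·14641·121·11 ≡ 1331 (mod 29341).

1331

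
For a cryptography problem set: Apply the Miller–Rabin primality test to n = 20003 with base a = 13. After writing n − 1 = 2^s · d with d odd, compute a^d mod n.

16583

n − 1 = 20002 = 2^1 · 10001, so s = 1 and d = 10001.
13^10001 mod 20003 = 16583.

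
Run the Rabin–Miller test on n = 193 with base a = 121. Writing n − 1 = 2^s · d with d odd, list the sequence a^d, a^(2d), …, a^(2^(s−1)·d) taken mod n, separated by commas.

14, 3, 9, 81, 192, 1

n − 1 = 192 = 2^6 · 3, so s = 6 and d = 3.
x_0 = 121^3 mod 193 = 14.
x_1 = 14^2 mod 193 = 3.
x_2 = 3^2 mod 193 = 9.
x_3 = 9^2 mod 193 = 81.
x_4 = 81^2 mod 193 = 192.
x_5 = 192^2 mod 193 = 1.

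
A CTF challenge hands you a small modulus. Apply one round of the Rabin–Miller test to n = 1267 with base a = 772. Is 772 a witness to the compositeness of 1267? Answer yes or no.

n − 1 = 1266 = 2^1 · 633, so s = 1 and d = 633.
Repeated squaring mod 1267: 772^1 ≡ 772, 772^2 ≡ 494, 772^4 ≡ 772, 772^8 ≡ 494, 772^16 ≡ 772, 772^32 ≡ 494, 772^64 ≡ 772, 772^128 ≡ 494, 772^256 ≡ 772, 772^512 ≡ 494.
633 = 512 + 64 + 32 + 16 + 8 + 1, so 772^633 ≡ 494·772·494·772·494·772 ≡ 1 (mod 1267).
x_0 = 772^633 mod 1267 = 1.
x_0 = 1, so 772 is not a witness.

no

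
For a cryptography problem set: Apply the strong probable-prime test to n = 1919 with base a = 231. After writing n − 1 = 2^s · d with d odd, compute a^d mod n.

n − 1 = 1918 = 2^1 · 959, so s = 1 and d = 959.
231^959 mod 1919 = 205.

205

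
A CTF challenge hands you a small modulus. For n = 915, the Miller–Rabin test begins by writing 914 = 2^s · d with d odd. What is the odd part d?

Halving: 914 → 457; 457 is odd.
So 914 = 2^1 · 457.

457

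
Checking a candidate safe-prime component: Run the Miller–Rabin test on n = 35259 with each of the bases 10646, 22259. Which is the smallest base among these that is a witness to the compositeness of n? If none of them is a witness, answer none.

10646

n − 1 = 35258 = 2^1 · 17629, so s = 1 and d = 17629.
Base 10646: x_0 = 10646^17629 mod 35259 = 7496. x_0 ∉ {1, 35258} and s = 1, so 10646 is a Miller–Rabin witness and 35259 is composite.
Base 22259: x_0 = 22259^17629 mod 35259 = 31079. x_0 ∉ {1, 35258} and s = 1, so 22259 is a Miller–Rabin witness and 35259 is composite.
The smallest witness among the given bases is 10646.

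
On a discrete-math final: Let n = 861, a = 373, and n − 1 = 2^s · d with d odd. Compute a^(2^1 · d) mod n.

247

n − 1 = 860 = 2^2 · 215, so s = 2 and d = 215.
Repeated squaring mod 861: 373^1 ≡ 373, 373^2 ≡ 508, 373^4 ≡ 625, 373^8 ≡ 592, 373^16 ≡ 37, 373^32 ≡ 508, 373^64 ≡ 625, 373^128 ≡ 592.
215 = 128 + 64 + 16 + 4 + 2 + 1, so 373^215 ≡ 592·625·37·625·508·373 ≡ 655 (mod 861).
x_0 = 655.
x_1 = 655^2 mod 861 = 247.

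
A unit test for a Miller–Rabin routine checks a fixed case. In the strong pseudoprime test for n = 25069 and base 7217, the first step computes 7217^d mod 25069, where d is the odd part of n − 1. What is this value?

24124

n − 1 = 25068 = 2^2 · 6267, so s = 2 and d = 6267.
7217^6267 mod 25069 = 24124.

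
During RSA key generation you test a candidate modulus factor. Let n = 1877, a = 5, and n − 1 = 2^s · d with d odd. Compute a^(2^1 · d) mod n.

1876

n − 1 = 1876 = 2^2 · 469, so s = 2 and d = 469.
By repeated squaring, 5^469 ≡ 137 (mod 1877).
x_0 = 137.
x_1 = 137^2 mod 1877 = 1876.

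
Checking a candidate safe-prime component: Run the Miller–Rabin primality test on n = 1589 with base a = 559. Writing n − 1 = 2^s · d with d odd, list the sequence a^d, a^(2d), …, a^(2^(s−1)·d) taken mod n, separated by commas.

n − 1 = 1588 = 2^2 · 397, so s = 2 and d = 397.
x_0 = 559^397 mod 1589 = 1112.
x_1 = 1112^2 mod 1589 = 302.

1112, 302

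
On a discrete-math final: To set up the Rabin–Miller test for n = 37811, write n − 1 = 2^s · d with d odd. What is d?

18905

Halving: 37810 → 18905; 18905 is odd.
So 37810 = 2^1 · 18905.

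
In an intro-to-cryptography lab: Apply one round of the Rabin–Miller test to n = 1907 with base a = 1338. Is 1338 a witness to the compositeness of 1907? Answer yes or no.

n − 1 = 1906 = 2^1 · 953, so s = 1 and d = 953.
x_0 = 1338^953 mod 1907 = 1906.
x_0 = 1906 ≡ −1, so 1338 is not a witness.

no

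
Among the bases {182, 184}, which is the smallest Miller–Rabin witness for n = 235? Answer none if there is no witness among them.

182

n − 1 = 234 = 2^1 · 117, so s = 1 and d = 117.
Base 182: x_0 = 182^117 mod 235 = 152. x_0 ∉ {1, 234} and s = 1, so 182 is a Miller–Rabin witness and 235 is composite.
Base 184: x_0 = 184^117 mod 235 = 219. x_0 ∉ {1, 234} and s = 1, so 184 is a Miller–Rabin witness and 235 is composite.
The smallest witness among the given bases is 182.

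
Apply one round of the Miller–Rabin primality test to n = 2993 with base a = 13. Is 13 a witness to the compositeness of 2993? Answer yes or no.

n − 1 = 2992 = 2^4 · 187, so s = 4 and d = 187.
x_0 = 13^187 mod 2993 = 2721.
x_0 is neither 1 nor 2992, so continue squaring.
x_1 = 2721^2 mod 2993 = 2152.
x_2 = 2152^2 mod 2993 = 933.
x_3 = 933^2 mod 2993 = 2519.
Reached i = s−1 = 3 without hitting −1: 13 is a Miller–Rabin witness and 2993 is composite.

yes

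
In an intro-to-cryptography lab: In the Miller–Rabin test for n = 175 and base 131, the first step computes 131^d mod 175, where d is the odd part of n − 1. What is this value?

n − 1 = 174 = 2^1 · 87, so s = 1 and d = 87.
131^87 mod 175 = 111.

111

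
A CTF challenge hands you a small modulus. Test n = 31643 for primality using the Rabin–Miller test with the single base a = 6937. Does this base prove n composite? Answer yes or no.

n − 1 = 31642 = 2^1 · 15821, so s = 1 and d = 15821.
x_0 = 6937^15821 mod 31643 = 1.
x_0 = 1, so 6937 is not a witness.

no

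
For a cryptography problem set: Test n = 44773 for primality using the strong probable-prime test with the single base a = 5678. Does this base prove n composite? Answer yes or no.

no

n − 1 = 44772 = 2^2 · 11193, so s = 2 and d = 11193.
Repeated squaring mod 44773: 5678^1 ≡ 5678, 5678^2 ≡ 3124, 5678^4 ≡ 43635, 5678^8 ≡ 41400, 5678^16 ≡ 4787, 5678^32 ≡ 36366, 5678^64 ≡ 25855, 5678^128 ≡ 20135, 5678^256 ≡ 43483, 5678^512 ≡ 7499, 5678^1024 ≡ 113, 5678^2048 ≡ 12769, 5678^4096 ≡ 28868, 5678^8192 ≡ 1575.
11193 = 8192 + 2048 + 512 + 256 + 128 + 32 + 16 + 8 + 1, so 5678^11193 ≡ 1575·12769·7499·43483·20135·36366·4787·41400·5678 ≡ 20613 (mod 44773).
x_0 = 5678^11193 mod 44773 = 20613.
x_0 is neither 1 nor 44772, so continue squaring.
x_1 = 20613^2 mod 44773 = 44772.
x_1 ≡ −1, so 5678 is not a witness.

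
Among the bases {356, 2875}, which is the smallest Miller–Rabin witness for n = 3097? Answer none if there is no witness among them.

n − 1 = 3096 = 2^3 · 387, so s = 3 and d = 387.
Base 356: x_0 = 356^387 mod 3097 = 3096. x_0 = 3096 ≡ −1, so 356 is not a witness.
Base 2875: x_0 = 2875^387 mod 3097 = 1. x_0 = 1, so 2875 is not a witness.
No listed base is a witness for 3097.

none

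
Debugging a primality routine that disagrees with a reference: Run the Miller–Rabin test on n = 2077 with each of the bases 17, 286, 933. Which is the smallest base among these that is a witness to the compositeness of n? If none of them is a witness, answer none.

17

n − 1 = 2076 = 2^2 · 519, so s = 2 and d = 519.
Base 17: x_0 = 17^519 mod 2077 = 1112. x_0 is neither 1 nor 2076, so continue squaring. x_1 = 1112^2 mod 2077 = 729. Reached i = s−1 = 1 without hitting −1: 17 is a Miller–Rabin witness and 2077 is composite.
Base 286: x_0 = 286^519 mod 2077 = 876. x_0 is neither 1 nor 2076, so continue squaring. x_1 = 876^2 mod 2077 = 963. Reached i = s−1 = 1 without hitting −1: 286 is a Miller–Rabin witness and 2077 is composite.
Base 933: x_0 = 933^519 mod 2077 = 494. x_0 is neither 1 nor 2076, so continue squaring. x_1 = 494^2 mod 2077 = 1027. Reached i = s−1 = 1 without hitting −1: 933 is a Miller–Rabin witness and 2077 is composite.
The smallest witness among the given bases is 17.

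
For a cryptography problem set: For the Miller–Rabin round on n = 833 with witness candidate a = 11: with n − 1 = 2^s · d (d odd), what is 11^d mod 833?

n − 1 = 832 = 2^6 · 13, so s = 6 and d = 13.
11^13 mod 833 = 466.

466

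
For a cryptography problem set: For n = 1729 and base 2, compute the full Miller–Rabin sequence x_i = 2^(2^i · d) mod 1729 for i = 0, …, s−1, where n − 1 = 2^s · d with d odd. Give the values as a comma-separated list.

n − 1 = 1728 = 2^6 · 27, so s = 6 and d = 27.
x_0 = 2^27 mod 1729 = 645.
x_1 = 645^2 mod 1729 = 1065.
x_2 = 1065^2 mod 1729 = 1.
x_3 = 1^2 mod 1729 = 1.
x_4 = 1^2 mod 1729 = 1.
x_5 = 1^2 mod 1729 = 1.

645, 1065, 1, 1, 1, 1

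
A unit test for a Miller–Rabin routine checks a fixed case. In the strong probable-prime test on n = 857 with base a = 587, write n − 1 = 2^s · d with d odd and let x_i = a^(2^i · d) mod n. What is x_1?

n − 1 = 856 = 2^3 · 107, so s = 3 and d = 107.
Repeated squaring mod 857: 587^1 ≡ 587, 587^2 ≡ 55, 587^4 ≡ 454, 587^8 ≡ 436, 587^16 ≡ 699, 587^32 ≡ 111, 587^64 ≡ 323.
107 = 64 + 32 + 8 + 2 + 1, so 587^107 ≡ 323·111·436·55·587 ≡ 207 (mod 857).
x_0 = 207.
x_1 = 207^2 mod 857 = 856.

856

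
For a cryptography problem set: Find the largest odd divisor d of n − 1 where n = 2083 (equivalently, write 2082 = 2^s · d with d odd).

Halving: 2082 → 1041; 1041 is odd.
So 2082 = 2^1 · 1041.

1041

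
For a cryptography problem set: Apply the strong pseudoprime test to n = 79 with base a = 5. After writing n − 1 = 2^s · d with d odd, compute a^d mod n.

1

n − 1 = 78 = 2^1 · 39, so s = 1 and d = 39.
5^39 mod 79 = 1.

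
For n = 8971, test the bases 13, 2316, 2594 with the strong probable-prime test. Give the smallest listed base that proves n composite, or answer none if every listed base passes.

n − 1 = 8970 = 2^1 · 4485, so s = 1 and d = 4485.
Base 13: x_0 = 13^4485 mod 8971 = 1. x_0 = 1, so 13 is not a witness.
Base 2316: x_0 = 2316^4485 mod 8971 = 8970. x_0 = 8970 ≡ −1, so 2316 is not a witness.
Base 2594: x_0 = 2594^4485 mod 8971 = 8970. x_0 = 8970 ≡ −1, so 2594 is not a witness.
No listed base is a witness for 8971.

none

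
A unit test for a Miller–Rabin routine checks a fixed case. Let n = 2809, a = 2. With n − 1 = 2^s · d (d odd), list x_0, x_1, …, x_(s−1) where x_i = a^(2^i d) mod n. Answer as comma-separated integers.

n − 1 = 2808 = 2^3 · 351, so s = 3 and d = 351.
x_0 = 2^351 mod 2809 = 1772.
x_1 = 1772^2 mod 2809 = 2331.
x_2 = 2331^2 mod 2809 = 955.

1772, 2331, 955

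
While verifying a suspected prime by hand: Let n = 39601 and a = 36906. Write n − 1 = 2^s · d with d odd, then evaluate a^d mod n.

n − 1 = 39600 = 2^4 · 2475, so s = 4 and d = 2475.
36906^2475 mod 39601 = 36816.

36816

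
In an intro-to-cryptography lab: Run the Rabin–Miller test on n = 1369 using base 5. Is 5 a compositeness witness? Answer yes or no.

yes

n − 1 = 1368 = 2^3 · 171, so s = 3 and d = 171.
x_0 = 5^171 mod 1369 = 845.
x_0 is neither 1 nor 1368, so continue squaring.
x_1 = 845^2 mod 1369 = 776.
x_2 = 776^2 mod 1369 = 1185.
Reached i = s−1 = 2 without hitting −1: 5 is a Miller–Rabin witness and 1369 is composite.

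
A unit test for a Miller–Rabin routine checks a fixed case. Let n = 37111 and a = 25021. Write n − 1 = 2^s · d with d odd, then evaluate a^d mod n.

n − 1 = 37110 = 2^1 · 18555, so s = 1 and d = 18555.
Repeated squaring mod 37111: 25021^1 ≡ 25021, 25021^2 ≡ 24982, 25021^4 ≡ 4637, 25021^8 ≡ 14500, 25021^16 ≡ 16185, 25021^32 ≡ 24787, 25021^64 ≡ 22764, 25021^128 ≡ 18803, 25021^256 ≡ 33423, 25021^512 ≡ 18718, 25021^1024 ≡ 35684, 25021^2048 ≡ 32335, 25021^4096 ≡ 24022, 25021^8192 ≡ 17545, 25021^16384 ≡ 28391.
18555 = 16384 + 2048 + 64 + 32 + 16 + 8 + 2 + 1, so 25021^18555 ≡ 28391·32335·22764·24787·16185·14500·24982·25021 ≡ 1268 (mod 37111).

1268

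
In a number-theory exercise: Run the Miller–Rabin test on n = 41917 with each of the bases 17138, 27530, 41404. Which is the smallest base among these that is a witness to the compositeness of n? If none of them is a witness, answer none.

17138

n − 1 = 41916 = 2^2 · 10479, so s = 2 and d = 10479.
Base 17138: x_0 = 17138^10479 mod 41917 = 14522. x_0 is neither 1 nor 41916, so continue squaring. x_1 = 14522^2 mod 41917 = 4057. Reached i = s−1 = 1 without hitting −1: 17138 is a Miller–Rabin witness and 41917 is composite.
Base 27530: x_0 = 27530^10479 mod 41917 = 6463. x_0 is neither 1 nor 41916, so continue squaring. x_1 = 6463^2 mod 41917 = 21037. Reached i = s−1 = 1 without hitting −1: 27530 is a Miller–Rabin witness and 41917 is composite.
Base 41404: x_0 = 41404^10479 mod 41917 = 36047. x_0 is neither 1 nor 41916, so continue squaring. x_1 = 36047^2 mod 41917 = 1126. Reached i = s−1 = 1 without hitting −1: 41404 is a Miller–Rabin witness and 41917 is composite.
The smallest witness among the given bases is 17138.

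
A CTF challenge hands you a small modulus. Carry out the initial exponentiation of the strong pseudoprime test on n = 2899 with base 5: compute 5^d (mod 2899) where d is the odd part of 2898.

n − 1 = 2898 = 2^1 · 1449, so s = 1 and d = 1449.
Repeated squaring mod 2899: 5^1 ≡ 5, 5^2 ≡ 25, 5^4 ≡ 625, 5^8 ≡ 2159, 5^16 ≡ 2588, 5^32 ≡ 1054, 5^64 ≡ 599, 5^128 ≡ 2224, 5^256 ≡ 482, 5^512 ≡ 404, 5^1024 ≡ 872.
1449 = 1024 + 256 + 128 + 32 + 8 + 1, so 5^1449 ≡ 872·482·2224·1054·2159·5 ≡ 2215 (mod 2899).

2215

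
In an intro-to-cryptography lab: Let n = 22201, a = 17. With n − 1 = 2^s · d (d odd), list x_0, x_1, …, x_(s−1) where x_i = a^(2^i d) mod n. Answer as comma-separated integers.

n − 1 = 22200 = 2^3 · 2775, so s = 3 and d = 2775.
x_0 = 17^2775 mod 22201 = 1938.
x_1 = 1938^2 mod 22201 = 3875.
x_2 = 3875^2 mod 22201 = 7749.

1938, 3875, 7749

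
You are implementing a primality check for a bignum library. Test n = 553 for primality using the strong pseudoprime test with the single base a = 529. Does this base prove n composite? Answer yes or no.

no

n − 1 = 552 = 2^3 · 69, so s = 3 and d = 69.
x_0 = 529^69 mod 553 = 1.
x_0 = 1, so 529 is not a witness.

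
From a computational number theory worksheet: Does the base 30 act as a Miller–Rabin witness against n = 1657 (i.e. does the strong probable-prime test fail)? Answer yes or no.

n − 1 = 1656 = 2^3 · 207, so s = 3 and d = 207.
x_0 = 30^207 mod 1657 = 104.
x_0 is neither 1 nor 1656, so continue squaring.
x_1 = 104^2 mod 1657 = 874.
x_2 = 874^2 mod 1657 = 1656.
x_2 ≡ −1, so 30 is not a witness.

no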